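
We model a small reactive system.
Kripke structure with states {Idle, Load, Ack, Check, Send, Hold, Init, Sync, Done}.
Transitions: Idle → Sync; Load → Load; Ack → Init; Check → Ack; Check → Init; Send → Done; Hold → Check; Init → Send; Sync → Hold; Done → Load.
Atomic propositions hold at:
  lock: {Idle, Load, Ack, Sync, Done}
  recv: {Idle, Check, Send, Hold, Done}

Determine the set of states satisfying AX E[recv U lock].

E[recv U lock]: least fixpoint, start Z0 = Sat(lock) = {Idle, Load, Ack, Sync, Done}, add states in Sat(recv) with some successor in Z. Z1 = {Idle, Load, Ack, Check, Send, Sync, Done}; Z2 = {Idle, Load, Ack, Check, Send, Hold, Sync, Done}; fixed.
Sat(E[recv U lock]) = {Idle, Load, Ack, Check, Send, Hold, Sync, Done}
Sat(AX E[recv U lock]) = {s : every successor in {Idle, Load, Ack, Check, Send, Hold, Sync, Done}} = {Idle, Load, Send, Hold, Init, Sync, Done}

{Idle, Load, Send, Hold, Init, Sync, Done}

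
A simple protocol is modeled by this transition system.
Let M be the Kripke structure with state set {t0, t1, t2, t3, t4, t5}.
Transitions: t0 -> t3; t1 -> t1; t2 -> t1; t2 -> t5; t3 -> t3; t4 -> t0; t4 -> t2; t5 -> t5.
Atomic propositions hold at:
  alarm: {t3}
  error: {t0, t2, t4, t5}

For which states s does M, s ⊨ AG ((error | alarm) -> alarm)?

{t1, t3}

Sat(error | alarm) = {t0, t2, t3, t4, t5}
Sat((error | alarm) -> alarm) = {t1, t3}
AG ((error | alarm) -> alarm): greatest fixpoint, start Z0 = {t1, t3}, keep only states in Sat with every successor in Z. Already a fixed point.
Sat(AG ((error | alarm) -> alarm)) = {t1, t3}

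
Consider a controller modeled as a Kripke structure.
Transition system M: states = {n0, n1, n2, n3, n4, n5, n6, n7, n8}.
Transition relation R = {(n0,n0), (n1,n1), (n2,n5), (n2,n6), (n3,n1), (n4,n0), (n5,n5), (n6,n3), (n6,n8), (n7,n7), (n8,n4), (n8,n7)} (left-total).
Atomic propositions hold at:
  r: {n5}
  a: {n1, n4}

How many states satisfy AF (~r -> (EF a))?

Sat(~r) = {n0, n1, n2, n3, n4, n6, n7, n8}
EF a: least fixpoint, start Z0 = {n1, n4}, add states with some successor in Z. Z1 = {n1, n3, n4, n8}; Z2 = {n1, n3, n4, n6, n8}; Z3 = {n1, n2, n3, n4, n6, n8}; fixed.
Sat(EF a) = {n1, n2, n3, n4, n6, n8}
Sat(~r -> (EF a)) = {n1, n2, n3, n4, n5, n6, n8}
AF (~r -> (EF a)): least fixpoint, start Z0 = {n1, n2, n3, n4, n5, n6, n8}, add states with every successor in Z. Already a fixed point.
Sat(AF (~r -> (EF a))) = {n1, n2, n3, n4, n5, n6, n8}
|Sat(AF (~r -> (EF a)))| = |{n1, n2, n3, n4, n5, n6, n8}| = 7.

7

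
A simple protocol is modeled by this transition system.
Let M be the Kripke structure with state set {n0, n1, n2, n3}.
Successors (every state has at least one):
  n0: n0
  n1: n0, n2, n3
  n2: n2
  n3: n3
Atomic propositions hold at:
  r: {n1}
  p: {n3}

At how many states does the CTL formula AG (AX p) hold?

Sat(AX p) = {s : every successor in {n3}} = {n3}
AG (AX p): greatest fixpoint, start Z0 = {n3}, keep only states in Sat with every successor in Z. Already a fixed point.
Sat(AG (AX p)) = {n3}
|Sat(AG (AX p))| = |{n3}| = 1.

1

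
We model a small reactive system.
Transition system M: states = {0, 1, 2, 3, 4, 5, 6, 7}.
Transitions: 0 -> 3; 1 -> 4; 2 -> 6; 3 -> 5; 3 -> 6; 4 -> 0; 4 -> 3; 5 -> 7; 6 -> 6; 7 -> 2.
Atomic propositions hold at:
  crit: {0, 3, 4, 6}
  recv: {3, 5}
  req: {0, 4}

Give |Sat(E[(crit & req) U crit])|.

4

Sat(crit & req) = {0, 4}
E[(crit & req) U crit]: least fixpoint, start Z0 = Sat(crit) = {0, 3, 4, 6}, add states in Sat(crit & req) with some successor in Z. Already a fixed point.
Sat(E[(crit & req) U crit]) = {0, 3, 4, 6}
|Sat(E[(crit & req) U crit])| = |{0, 3, 4, 6}| = 4.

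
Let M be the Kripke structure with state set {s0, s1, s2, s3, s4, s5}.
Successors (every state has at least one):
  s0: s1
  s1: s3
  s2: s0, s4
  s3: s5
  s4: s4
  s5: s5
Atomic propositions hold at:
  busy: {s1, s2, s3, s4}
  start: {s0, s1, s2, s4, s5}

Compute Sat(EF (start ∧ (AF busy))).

{s0, s1, s2, s4}

AF busy: least fixpoint, start Z0 = {s1, s2, s3, s4}, add states with every successor in Z. Z1 = {s0, s1, s2, s3, s4}; fixed.
Sat(AF busy) = {s0, s1, s2, s3, s4}
Sat(start ∧ (AF busy)) = {s0, s1, s2, s4}
EF (start ∧ (AF busy)): least fixpoint, start Z0 = {s0, s1, s2, s4}, add states with some successor in Z. Already a fixed point.
Sat(EF (start ∧ (AF busy))) = {s0, s1, s2, s4}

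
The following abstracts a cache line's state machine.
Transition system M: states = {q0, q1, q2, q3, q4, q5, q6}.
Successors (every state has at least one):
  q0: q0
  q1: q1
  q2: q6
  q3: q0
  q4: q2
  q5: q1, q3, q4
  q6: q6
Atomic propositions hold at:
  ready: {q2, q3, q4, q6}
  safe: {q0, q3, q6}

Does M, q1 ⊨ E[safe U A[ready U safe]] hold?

No

A[ready U safe]: least fixpoint, start Z0 = Sat(safe) = {q0, q3, q6}, add states in Sat(ready) with every successor in Z. Z1 = {q0, q2, q3, q6}; Z2 = {q0, q2, q3, q4, q6}; fixed.
Sat(A[ready U safe]) = {q0, q2, q3, q4, q6}
E[safe U A[ready U safe]]: least fixpoint, start Z0 = Sat(A[ready U safe]) = {q0, q2, q3, q4, q6}, add states in Sat(safe) with some successor in Z. Already a fixed point.
Sat(E[safe U A[ready U safe]]) = {q0, q2, q3, q4, q6}
q1 ∉ Sat(E[safe U A[ready U safe]]) = {q0, q2, q3, q4, q6}, so the formula does not hold at q1.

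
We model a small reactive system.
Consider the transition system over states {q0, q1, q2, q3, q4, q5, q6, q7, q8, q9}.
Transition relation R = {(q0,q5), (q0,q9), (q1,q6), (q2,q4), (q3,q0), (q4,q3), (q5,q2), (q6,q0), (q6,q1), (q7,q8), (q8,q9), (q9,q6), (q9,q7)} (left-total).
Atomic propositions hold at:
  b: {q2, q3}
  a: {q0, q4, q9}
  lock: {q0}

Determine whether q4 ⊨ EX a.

No

Sat(EX a) = {s : some successor in {q0, q4, q9}} = {q0, q2, q3, q6, q8}
q4 ∉ Sat(EX a) = {q0, q2, q3, q6, q8}, so the formula does not hold at q4.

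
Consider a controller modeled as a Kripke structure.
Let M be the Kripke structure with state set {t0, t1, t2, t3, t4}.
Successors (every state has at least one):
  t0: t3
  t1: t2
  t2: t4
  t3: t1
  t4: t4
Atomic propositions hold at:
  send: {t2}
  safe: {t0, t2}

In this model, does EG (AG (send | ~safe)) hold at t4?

Sat(~safe) = {t1, t3, t4}
Sat(send | ~safe) = {t1, t2, t3, t4}
AG (send | ~safe): greatest fixpoint, start Z0 = {t1, t2, t3, t4}, keep only states in Sat with every successor in Z. Already a fixed point.
Sat(AG (send | ~safe)) = {t1, t2, t3, t4}
EG (AG (send | ~safe)): greatest fixpoint, start Z0 = {t1, t2, t3, t4}, keep only states in Sat with some successor in Z. Already a fixed point.
Sat(EG (AG (send | ~safe))) = {t1, t2, t3, t4}
t4 ∈ Sat(EG (AG (send | ~safe))) = {t1, t2, t3, t4}, so the formula holds at t4.

Yes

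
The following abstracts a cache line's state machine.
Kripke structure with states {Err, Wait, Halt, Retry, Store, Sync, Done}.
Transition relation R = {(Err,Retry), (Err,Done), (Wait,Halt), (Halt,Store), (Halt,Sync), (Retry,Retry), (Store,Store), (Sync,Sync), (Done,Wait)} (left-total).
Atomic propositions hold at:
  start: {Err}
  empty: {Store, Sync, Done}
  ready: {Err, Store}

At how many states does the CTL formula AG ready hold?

AG ready: greatest fixpoint, start Z0 = {Err, Store}, keep only states in Sat with every successor in Z. Z1 = {Store}; fixed.
Sat(AG ready) = {Store}
|Sat(AG ready)| = |{Store}| = 1.

1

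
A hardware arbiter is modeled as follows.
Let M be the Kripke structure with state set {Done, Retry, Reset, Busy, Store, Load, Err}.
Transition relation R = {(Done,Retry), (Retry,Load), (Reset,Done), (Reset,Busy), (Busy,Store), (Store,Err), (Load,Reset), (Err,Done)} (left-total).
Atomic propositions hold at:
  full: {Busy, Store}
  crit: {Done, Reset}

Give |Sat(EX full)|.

Sat(EX full) = {s : some successor in {Busy, Store}} = {Reset, Busy}
|Sat(EX full)| = |{Reset, Busy}| = 2.

2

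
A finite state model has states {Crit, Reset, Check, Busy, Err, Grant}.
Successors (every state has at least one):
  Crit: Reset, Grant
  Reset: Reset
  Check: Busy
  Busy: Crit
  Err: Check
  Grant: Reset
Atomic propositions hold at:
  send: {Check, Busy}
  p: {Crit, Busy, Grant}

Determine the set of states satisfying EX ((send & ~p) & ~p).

{Err}

Sat(~p) = {Reset, Check, Err}
Sat(send & ~p) = {Check}
Sat((send & ~p) & ~p) = {Check}
Sat(EX ((send & ~p) & ~p)) = {s : some successor in {Check}} = {Err}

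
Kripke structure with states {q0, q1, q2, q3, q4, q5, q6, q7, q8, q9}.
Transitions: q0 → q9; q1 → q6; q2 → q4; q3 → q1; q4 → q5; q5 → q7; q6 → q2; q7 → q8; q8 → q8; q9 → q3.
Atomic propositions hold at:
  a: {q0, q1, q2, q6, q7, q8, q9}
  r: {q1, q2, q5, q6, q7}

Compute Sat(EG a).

{q7, q8}

EG a: greatest fixpoint, start Z0 = {q0, q1, q2, q6, q7, q8, q9}, keep only states in Sat with some successor in Z. Z1 = {q0, q1, q6, q7, q8}; Z2 = {q1, q7, q8}; Z3 = {q7, q8}; fixed.
Sat(EG a) = {q7, q8}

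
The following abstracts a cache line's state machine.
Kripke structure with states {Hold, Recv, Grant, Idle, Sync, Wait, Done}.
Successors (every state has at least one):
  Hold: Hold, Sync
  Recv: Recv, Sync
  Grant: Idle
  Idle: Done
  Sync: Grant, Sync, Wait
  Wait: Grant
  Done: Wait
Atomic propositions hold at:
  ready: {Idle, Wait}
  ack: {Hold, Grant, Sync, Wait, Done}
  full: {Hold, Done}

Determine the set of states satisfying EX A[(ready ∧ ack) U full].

Sat(ready ∧ ack) = {Wait}
A[(ready ∧ ack) U full]: least fixpoint, start Z0 = Sat(full) = {Hold, Done}, add states in Sat(ready ∧ ack) with every successor in Z. Already a fixed point.
Sat(A[(ready ∧ ack) U full]) = {Hold, Done}
Sat(EX A[(ready ∧ ack) U full]) = {s : some successor in {Hold, Done}} = {Hold, Idle}

{Hold, Idle}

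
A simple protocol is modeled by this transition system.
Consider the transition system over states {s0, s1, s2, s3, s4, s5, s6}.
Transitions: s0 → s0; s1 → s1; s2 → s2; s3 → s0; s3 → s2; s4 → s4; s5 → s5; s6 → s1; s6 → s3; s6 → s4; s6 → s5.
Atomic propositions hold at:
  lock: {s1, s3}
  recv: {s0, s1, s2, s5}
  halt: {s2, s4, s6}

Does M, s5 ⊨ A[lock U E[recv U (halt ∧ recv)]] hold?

No

Sat(halt ∧ recv) = {s2}
E[recv U (halt ∧ recv)]: least fixpoint, start Z0 = Sat((halt ∧ recv)) = {s2}, add states in Sat(recv) with some successor in Z. Already a fixed point.
Sat(E[recv U (halt ∧ recv)]) = {s2}
A[lock U E[recv U (halt ∧ recv)]]: least fixpoint, start Z0 = Sat(E[recv U (halt ∧ recv)]) = {s2}, add states in Sat(lock) with every successor in Z. Already a fixed point.
Sat(A[lock U E[recv U (halt ∧ recv)]]) = {s2}
s5 ∉ Sat(A[lock U E[recv U (halt ∧ recv)]]) = {s2}, so the formula does not hold at s5.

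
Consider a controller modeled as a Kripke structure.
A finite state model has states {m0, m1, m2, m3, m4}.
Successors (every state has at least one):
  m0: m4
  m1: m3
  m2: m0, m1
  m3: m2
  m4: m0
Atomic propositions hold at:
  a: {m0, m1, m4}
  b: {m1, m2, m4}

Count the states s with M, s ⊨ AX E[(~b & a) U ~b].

2

Sat(~b) = {m0, m3}
Sat(~b & a) = {m0}
E[(~b & a) U ~b]: least fixpoint, start Z0 = Sat(~b) = {m0, m3}, add states in Sat(~b & a) with some successor in Z. Already a fixed point.
Sat(E[(~b & a) U ~b]) = {m0, m3}
Sat(AX E[(~b & a) U ~b]) = {s : every successor in {m0, m3}} = {m1, m4}
|Sat(AX E[(~b & a) U ~b])| = |{m1, m4}| = 2.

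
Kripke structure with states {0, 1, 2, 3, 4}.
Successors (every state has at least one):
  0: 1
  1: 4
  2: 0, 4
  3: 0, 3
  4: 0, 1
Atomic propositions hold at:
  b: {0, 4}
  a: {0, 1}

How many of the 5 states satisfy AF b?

AF b: least fixpoint, start Z0 = {0, 4}, add states with every successor in Z. Z1 = {0, 1, 2, 4}; fixed.
Sat(AF b) = {0, 1, 2, 4}
|Sat(AF b)| = |{0, 1, 2, 4}| = 4.

4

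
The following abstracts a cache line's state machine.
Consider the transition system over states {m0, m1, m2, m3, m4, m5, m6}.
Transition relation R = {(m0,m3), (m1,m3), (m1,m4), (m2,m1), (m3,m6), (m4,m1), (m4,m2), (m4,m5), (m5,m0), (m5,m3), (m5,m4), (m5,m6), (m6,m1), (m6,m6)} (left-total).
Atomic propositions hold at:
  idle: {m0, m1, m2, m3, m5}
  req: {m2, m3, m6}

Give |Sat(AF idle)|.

AF idle: least fixpoint, start Z0 = {m0, m1, m2, m3, m5}, add states with every successor in Z. Z1 = {m0, m1, m2, m3, m4, m5}; fixed.
Sat(AF idle) = {m0, m1, m2, m3, m4, m5}
|Sat(AF idle)| = |{m0, m1, m2, m3, m4, m5}| = 6.

6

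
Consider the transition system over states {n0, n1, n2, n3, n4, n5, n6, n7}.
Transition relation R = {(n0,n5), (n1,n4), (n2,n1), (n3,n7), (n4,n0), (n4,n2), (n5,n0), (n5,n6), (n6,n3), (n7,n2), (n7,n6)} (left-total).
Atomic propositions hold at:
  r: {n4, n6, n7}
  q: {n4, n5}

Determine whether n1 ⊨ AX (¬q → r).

Sat(¬q) = {n0, n1, n2, n3, n6, n7}
Sat(¬q → r) = {n4, n5, n6, n7}
Sat(AX (¬q → r)) = {s : every successor in {n4, n5, n6, n7}} = {n0, n1, n3}
n1 ∈ Sat(AX (¬q → r)) = {n0, n1, n3}, so the formula holds at n1.

Yes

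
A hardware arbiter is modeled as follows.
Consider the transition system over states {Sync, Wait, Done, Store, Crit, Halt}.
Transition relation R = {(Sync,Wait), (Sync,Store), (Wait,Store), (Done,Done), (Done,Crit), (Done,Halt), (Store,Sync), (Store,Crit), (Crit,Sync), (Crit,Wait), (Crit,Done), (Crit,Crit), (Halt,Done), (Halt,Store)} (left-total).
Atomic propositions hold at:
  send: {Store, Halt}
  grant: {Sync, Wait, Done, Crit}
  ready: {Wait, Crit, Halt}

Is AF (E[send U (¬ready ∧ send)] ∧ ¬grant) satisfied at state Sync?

Yes

Sat(¬ready) = {Sync, Done, Store}
Sat(¬ready ∧ send) = {Store}
E[send U (¬ready ∧ send)]: least fixpoint, start Z0 = Sat((¬ready ∧ send)) = {Store}, add states in Sat(send) with some successor in Z. Z1 = {Store, Halt}; fixed.
Sat(E[send U (¬ready ∧ send)]) = {Store, Halt}
Sat(¬grant) = {Store, Halt}
Sat(E[send U (¬ready ∧ send)] ∧ ¬grant) = {Store, Halt}
AF (E[send U (¬ready ∧ send)] ∧ ¬grant): least fixpoint, start Z0 = {Store, Halt}, add states with every successor in Z. Z1 = {Wait, Store, Halt}; Z2 = {Sync, Wait, Store, Halt}; fixed.
Sat(AF (E[send U (¬ready ∧ send)] ∧ ¬grant)) = {Sync, Wait, Store, Halt}
Sync ∈ Sat(AF (E[send U (¬ready ∧ send)] ∧ ¬grant)) = {Sync, Wait, Store, Halt}, so the formula holds at Sync.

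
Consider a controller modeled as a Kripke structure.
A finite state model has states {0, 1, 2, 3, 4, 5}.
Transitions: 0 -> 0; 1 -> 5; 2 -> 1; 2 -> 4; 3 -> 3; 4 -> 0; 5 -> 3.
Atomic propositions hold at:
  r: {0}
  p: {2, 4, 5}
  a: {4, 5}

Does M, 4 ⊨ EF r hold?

EF r: least fixpoint, start Z0 = {0}, add states with some successor in Z. Z1 = {0, 4}; Z2 = {0, 2, 4}; fixed.
Sat(EF r) = {0, 2, 4}
4 ∈ Sat(EF r) = {0, 2, 4}, so the formula holds at 4.

Yes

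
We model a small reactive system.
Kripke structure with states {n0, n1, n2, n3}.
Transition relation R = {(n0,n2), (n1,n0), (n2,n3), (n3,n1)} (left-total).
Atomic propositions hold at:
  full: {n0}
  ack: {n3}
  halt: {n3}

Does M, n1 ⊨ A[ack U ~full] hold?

Yes

Sat(~full) = {n1, n2, n3}
A[ack U ~full]: least fixpoint, start Z0 = Sat(~full) = {n1, n2, n3}, add states in Sat(ack) with every successor in Z. Already a fixed point.
Sat(A[ack U ~full]) = {n1, n2, n3}
n1 ∈ Sat(A[ack U ~full]) = {n1, n2, n3}, so the formula holds at n1.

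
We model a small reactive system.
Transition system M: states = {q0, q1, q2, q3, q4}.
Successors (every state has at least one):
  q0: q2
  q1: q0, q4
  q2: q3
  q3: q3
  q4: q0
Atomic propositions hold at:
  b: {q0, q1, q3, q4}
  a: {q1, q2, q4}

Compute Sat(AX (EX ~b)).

Sat(~b) = {q2}
Sat(EX ~b) = {s : some successor in {q2}} = {q0}
Sat(AX (EX ~b)) = {s : every successor in {q0}} = {q4}

{q4}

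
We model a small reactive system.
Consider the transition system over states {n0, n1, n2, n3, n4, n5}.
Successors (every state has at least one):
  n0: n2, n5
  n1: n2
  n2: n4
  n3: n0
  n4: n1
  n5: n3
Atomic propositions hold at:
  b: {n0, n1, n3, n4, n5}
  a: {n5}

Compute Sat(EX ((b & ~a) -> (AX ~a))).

Sat(~a) = {n0, n1, n2, n3, n4}
Sat(b & ~a) = {n0, n1, n3, n4}
Sat(AX ~a) = {s : every successor in {n0, n1, n2, n3, n4}} = {n1, n2, n3, n4, n5}
Sat((b & ~a) -> (AX ~a)) = {n1, n2, n3, n4, n5}
Sat(EX ((b & ~a) -> (AX ~a))) = {s : some successor in {n1, n2, n3, n4, n5}} = {n0, n1, n2, n4, n5}

{n0, n1, n2, n4, n5}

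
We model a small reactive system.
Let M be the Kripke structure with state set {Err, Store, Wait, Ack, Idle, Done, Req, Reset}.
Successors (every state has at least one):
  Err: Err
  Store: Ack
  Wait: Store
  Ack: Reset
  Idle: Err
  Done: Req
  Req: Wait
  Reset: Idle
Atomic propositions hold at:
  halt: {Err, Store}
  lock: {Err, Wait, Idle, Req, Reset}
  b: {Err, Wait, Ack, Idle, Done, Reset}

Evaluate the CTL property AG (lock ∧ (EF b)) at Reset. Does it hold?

Yes

EF b: least fixpoint, start Z0 = {Err, Wait, Ack, Idle, Done, Reset}, add states with some successor in Z. Z1 = {Err, Store, Wait, Ack, Idle, Done, Req, Reset}; fixed.
Sat(EF b) = {Err, Store, Wait, Ack, Idle, Done, Req, Reset}
Sat(lock ∧ (EF b)) = {Err, Wait, Idle, Req, Reset}
AG (lock ∧ (EF b)): greatest fixpoint, start Z0 = {Err, Wait, Idle, Req, Reset}, keep only states in Sat with every successor in Z. Z1 = {Err, Idle, Req, Reset}; Z2 = {Err, Idle, Reset}; fixed.
Sat(AG (lock ∧ (EF b))) = {Err, Idle, Reset}
Reset ∈ Sat(AG (lock ∧ (EF b))) = {Err, Idle, Reset}, so the formula holds at Reset.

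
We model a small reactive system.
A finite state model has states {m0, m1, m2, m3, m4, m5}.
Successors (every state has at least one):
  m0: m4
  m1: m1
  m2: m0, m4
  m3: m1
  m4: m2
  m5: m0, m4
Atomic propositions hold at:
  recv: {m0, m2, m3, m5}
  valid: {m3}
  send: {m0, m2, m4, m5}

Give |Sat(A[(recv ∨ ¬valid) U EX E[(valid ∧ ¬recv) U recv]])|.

Sat(¬valid) = {m0, m1, m2, m4, m5}
Sat(recv ∨ ¬valid) = {m0, m1, m2, m3, m4, m5}
Sat(¬recv) = {m1, m4}
Sat(valid ∧ ¬recv) = ∅
E[(valid ∧ ¬recv) U recv]: least fixpoint, start Z0 = Sat(recv) = {m0, m2, m3, m5}, add states in Sat(valid ∧ ¬recv) with some successor in Z. Already a fixed point.
Sat(E[(valid ∧ ¬recv) U recv]) = {m0, m2, m3, m5}
Sat(EX E[(valid ∧ ¬recv) U recv]) = {s : some successor in {m0, m2, m3, m5}} = {m2, m4, m5}
A[(recv ∨ ¬valid) U EX E[(valid ∧ ¬recv) U recv]]: least fixpoint, start Z0 = Sat(EX E[(valid ∧ ¬recv) U recv]) = {m2, m4, m5}, add states in Sat(recv ∨ ¬valid) with every successor in Z. Z1 = {m0, m2, m4, m5}; fixed.
Sat(A[(recv ∨ ¬valid) U EX E[(valid ∧ ¬recv) U recv]]) = {m0, m2, m4, m5}
|Sat(A[(recv ∨ ¬valid) U EX E[(valid ∧ ¬recv) U recv]])| = |{m0, m2, m4, m5}| = 4.

4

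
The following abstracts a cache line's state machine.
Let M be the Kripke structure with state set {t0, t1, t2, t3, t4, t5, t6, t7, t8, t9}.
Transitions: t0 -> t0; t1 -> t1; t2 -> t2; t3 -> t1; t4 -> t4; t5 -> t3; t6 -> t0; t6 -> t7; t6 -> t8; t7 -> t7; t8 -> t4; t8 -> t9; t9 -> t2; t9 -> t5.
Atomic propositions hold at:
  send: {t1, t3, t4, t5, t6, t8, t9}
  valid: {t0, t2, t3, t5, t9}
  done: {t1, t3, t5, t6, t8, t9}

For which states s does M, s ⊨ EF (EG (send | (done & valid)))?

{t1, t3, t4, t5, t6, t8, t9}

Sat(done & valid) = {t3, t5, t9}
Sat(send | (done & valid)) = {t1, t3, t4, t5, t6, t8, t9}
EG (send | (done & valid)): greatest fixpoint, start Z0 = {t1, t3, t4, t5, t6, t8, t9}, keep only states in Sat with some successor in Z. Already a fixed point.
Sat(EG (send | (done & valid))) = {t1, t3, t4, t5, t6, t8, t9}
EF (EG (send | (done & valid))): least fixpoint, start Z0 = {t1, t3, t4, t5, t6, t8, t9}, add states with some successor in Z. Already a fixed point.
Sat(EF (EG (send | (done & valid)))) = {t1, t3, t4, t5, t6, t8, t9}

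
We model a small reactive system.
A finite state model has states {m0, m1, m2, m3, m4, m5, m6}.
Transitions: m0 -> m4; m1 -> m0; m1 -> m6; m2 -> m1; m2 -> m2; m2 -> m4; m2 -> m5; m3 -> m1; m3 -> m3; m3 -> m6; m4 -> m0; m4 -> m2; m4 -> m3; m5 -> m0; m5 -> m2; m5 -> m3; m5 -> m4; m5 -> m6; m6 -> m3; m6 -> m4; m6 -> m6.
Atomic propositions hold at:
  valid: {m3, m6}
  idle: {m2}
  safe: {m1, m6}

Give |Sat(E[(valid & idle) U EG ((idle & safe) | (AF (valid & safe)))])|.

1

Sat(valid & idle) = ∅
Sat(idle & safe) = ∅
Sat(valid & safe) = {m6}
AF (valid & safe): least fixpoint, start Z0 = {m6}, add states with every successor in Z. Already a fixed point.
Sat(AF (valid & safe)) = {m6}
Sat((idle & safe) | (AF (valid & safe))) = {m6}
EG ((idle & safe) | (AF (valid & safe))): greatest fixpoint, start Z0 = {m6}, keep only states in Sat with some successor in Z. Already a fixed point.
Sat(EG ((idle & safe) | (AF (valid & safe)))) = {m6}
E[(valid & idle) U EG ((idle & safe) | (AF (valid & safe)))]: least fixpoint, start Z0 = Sat(EG ((idle & safe) | (AF (valid & safe)))) = {m6}, add states in Sat(valid & idle) with some successor in Z. Already a fixed point.
Sat(E[(valid & idle) U EG ((idle & safe) | (AF (valid & safe)))]) = {m6}
|Sat(E[(valid & idle) U EG ((idle & safe) | (AF (valid & safe)))])| = |{m6}| = 1.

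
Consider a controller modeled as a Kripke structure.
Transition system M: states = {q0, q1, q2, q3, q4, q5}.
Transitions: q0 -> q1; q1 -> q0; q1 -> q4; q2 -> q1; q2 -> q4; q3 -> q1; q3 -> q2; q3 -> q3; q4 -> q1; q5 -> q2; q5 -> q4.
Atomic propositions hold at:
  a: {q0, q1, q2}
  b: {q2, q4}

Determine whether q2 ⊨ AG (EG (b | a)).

Sat(b | a) = {q0, q1, q2, q4}
EG (b | a): greatest fixpoint, start Z0 = {q0, q1, q2, q4}, keep only states in Sat with some successor in Z. Already a fixed point.
Sat(EG (b | a)) = {q0, q1, q2, q4}
AG (EG (b | a)): greatest fixpoint, start Z0 = {q0, q1, q2, q4}, keep only states in Sat with every successor in Z. Already a fixed point.
Sat(AG (EG (b | a))) = {q0, q1, q2, q4}
q2 ∈ Sat(AG (EG (b | a))) = {q0, q1, q2, q4}, so the formula holds at q2.

Yes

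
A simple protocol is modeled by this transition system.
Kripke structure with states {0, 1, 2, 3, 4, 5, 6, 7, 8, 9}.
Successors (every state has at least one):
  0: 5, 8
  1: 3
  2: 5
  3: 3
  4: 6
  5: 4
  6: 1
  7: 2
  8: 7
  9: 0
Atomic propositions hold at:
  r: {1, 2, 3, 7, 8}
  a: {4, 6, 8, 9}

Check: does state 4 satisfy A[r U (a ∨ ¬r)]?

Sat(¬r) = {0, 4, 5, 6, 9}
Sat(a ∨ ¬r) = {0, 4, 5, 6, 8, 9}
A[r U (a ∨ ¬r)]: least fixpoint, start Z0 = Sat((a ∨ ¬r)) = {0, 4, 5, 6, 8, 9}, add states in Sat(r) with every successor in Z. Z1 = {0, 2, 4, 5, 6, 8, 9}; Z2 = {0, 2, 4, 5, 6, 7, 8, 9}; fixed.
Sat(A[r U (a ∨ ¬r)]) = {0, 2, 4, 5, 6, 7, 8, 9}
4 ∈ Sat(A[r U (a ∨ ¬r)]) = {0, 2, 4, 5, 6, 7, 8, 9}, so the formula holds at 4.

Yes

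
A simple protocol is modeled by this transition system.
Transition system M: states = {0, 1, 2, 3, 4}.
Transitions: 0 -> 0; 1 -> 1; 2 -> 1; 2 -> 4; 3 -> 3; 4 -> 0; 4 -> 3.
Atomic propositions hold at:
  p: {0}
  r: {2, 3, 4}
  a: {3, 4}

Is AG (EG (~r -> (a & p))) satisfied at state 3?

Sat(~r) = {0, 1}
Sat(a & p) = ∅
Sat(~r -> (a & p)) = {2, 3, 4}
EG (~r -> (a & p)): greatest fixpoint, start Z0 = {2, 3, 4}, keep only states in Sat with some successor in Z. Already a fixed point.
Sat(EG (~r -> (a & p))) = {2, 3, 4}
AG (EG (~r -> (a & p))): greatest fixpoint, start Z0 = {2, 3, 4}, keep only states in Sat with every successor in Z. Z1 = {3}; fixed.
Sat(AG (EG (~r -> (a & p)))) = {3}
3 ∈ Sat(AG (EG (~r -> (a & p)))) = {3}, so the formula holds at 3.

Yes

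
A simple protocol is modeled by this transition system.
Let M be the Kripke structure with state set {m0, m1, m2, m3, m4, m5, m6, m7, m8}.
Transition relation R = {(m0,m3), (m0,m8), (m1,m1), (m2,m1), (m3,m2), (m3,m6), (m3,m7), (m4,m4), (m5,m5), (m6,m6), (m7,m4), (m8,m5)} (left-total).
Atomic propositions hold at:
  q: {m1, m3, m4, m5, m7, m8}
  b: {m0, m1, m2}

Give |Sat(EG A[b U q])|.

8

A[b U q]: least fixpoint, start Z0 = Sat(q) = {m1, m3, m4, m5, m7, m8}, add states in Sat(b) with every successor in Z. Z1 = {m0, m1, m2, m3, m4, m5, m7, m8}; fixed.
Sat(A[b U q]) = {m0, m1, m2, m3, m4, m5, m7, m8}
EG A[b U q]: greatest fixpoint, start Z0 = {m0, m1, m2, m3, m4, m5, m7, m8}, keep only states in Sat with some successor in Z. Already a fixed point.
Sat(EG A[b U q]) = {m0, m1, m2, m3, m4, m5, m7, m8}
|Sat(EG A[b U q])| = |{m0, m1, m2, m3, m4, m5, m7, m8}| = 8.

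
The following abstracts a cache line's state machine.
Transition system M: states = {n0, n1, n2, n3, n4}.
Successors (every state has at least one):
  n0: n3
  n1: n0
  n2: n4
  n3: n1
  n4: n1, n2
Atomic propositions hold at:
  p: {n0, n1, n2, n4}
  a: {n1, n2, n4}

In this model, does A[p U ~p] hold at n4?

No

Sat(~p) = {n3}
A[p U ~p]: least fixpoint, start Z0 = Sat(~p) = {n3}, add states in Sat(p) with every successor in Z. Z1 = {n0, n3}; Z2 = {n0, n1, n3}; fixed.
Sat(A[p U ~p]) = {n0, n1, n3}
n4 ∉ Sat(A[p U ~p]) = {n0, n1, n3}, so the formula does not hold at n4.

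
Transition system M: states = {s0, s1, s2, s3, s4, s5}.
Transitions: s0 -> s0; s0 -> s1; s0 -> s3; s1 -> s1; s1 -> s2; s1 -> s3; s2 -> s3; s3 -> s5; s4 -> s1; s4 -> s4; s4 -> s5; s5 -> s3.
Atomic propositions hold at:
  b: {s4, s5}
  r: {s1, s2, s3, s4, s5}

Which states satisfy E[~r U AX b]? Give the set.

{s0, s3}

Sat(~r) = {s0}
Sat(AX b) = {s : every successor in {s4, s5}} = {s3}
E[~r U AX b]: least fixpoint, start Z0 = Sat(AX b) = {s3}, add states in Sat(~r) with some successor in Z. Z1 = {s0, s3}; fixed.
Sat(E[~r U AX b]) = {s0, s3}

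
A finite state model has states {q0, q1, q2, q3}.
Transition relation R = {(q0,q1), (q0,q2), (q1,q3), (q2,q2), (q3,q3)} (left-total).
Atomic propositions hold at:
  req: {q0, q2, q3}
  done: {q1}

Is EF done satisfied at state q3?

No

EF done: least fixpoint, start Z0 = {q1}, add states with some successor in Z. Z1 = {q0, q1}; fixed.
Sat(EF done) = {q0, q1}
q3 ∉ Sat(EF done) = {q0, q1}, so the formula does not hold at q3.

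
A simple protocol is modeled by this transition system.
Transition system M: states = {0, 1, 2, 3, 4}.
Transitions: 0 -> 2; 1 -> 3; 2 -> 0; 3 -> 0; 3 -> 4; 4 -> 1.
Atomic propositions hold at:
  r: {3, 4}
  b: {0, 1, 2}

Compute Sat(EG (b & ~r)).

{0, 2}

Sat(~r) = {0, 1, 2}
Sat(b & ~r) = {0, 1, 2}
EG (b & ~r): greatest fixpoint, start Z0 = {0, 1, 2}, keep only states in Sat with some successor in Z. Z1 = {0, 2}; fixed.
Sat(EG (b & ~r)) = {0, 2}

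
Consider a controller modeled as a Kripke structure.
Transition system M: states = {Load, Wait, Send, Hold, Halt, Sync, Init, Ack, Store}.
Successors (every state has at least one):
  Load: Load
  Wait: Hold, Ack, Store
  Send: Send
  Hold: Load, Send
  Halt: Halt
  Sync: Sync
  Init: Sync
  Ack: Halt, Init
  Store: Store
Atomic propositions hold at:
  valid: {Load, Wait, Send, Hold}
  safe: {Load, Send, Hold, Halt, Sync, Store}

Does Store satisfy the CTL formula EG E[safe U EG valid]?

No

EG valid: greatest fixpoint, start Z0 = {Load, Wait, Send, Hold}, keep only states in Sat with some successor in Z. Already a fixed point.
Sat(EG valid) = {Load, Wait, Send, Hold}
E[safe U EG valid]: least fixpoint, start Z0 = Sat(EG valid) = {Load, Wait, Send, Hold}, add states in Sat(safe) with some successor in Z. Already a fixed point.
Sat(E[safe U EG valid]) = {Load, Wait, Send, Hold}
EG E[safe U EG valid]: greatest fixpoint, start Z0 = {Load, Wait, Send, Hold}, keep only states in Sat with some successor in Z. Already a fixed point.
Sat(EG E[safe U EG valid]) = {Load, Wait, Send, Hold}
Store ∉ Sat(EG E[safe U EG valid]) = {Load, Wait, Send, Hold}, so the formula does not hold at Store.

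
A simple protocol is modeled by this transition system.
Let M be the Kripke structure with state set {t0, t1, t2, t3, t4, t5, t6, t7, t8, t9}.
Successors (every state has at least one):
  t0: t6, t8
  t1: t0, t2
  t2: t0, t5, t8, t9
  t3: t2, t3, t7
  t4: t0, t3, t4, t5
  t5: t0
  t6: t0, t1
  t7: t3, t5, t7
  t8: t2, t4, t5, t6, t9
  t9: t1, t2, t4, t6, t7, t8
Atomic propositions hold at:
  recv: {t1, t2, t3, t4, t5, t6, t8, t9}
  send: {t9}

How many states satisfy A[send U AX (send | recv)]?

2

Sat(send | recv) = {t1, t2, t3, t4, t5, t6, t8, t9}
Sat(AX (send | recv)) = {s : every successor in {t1, t2, t3, t4, t5, t6, t8, t9}} = {t0, t8}
A[send U AX (send | recv)]: least fixpoint, start Z0 = Sat(AX (send | recv)) = {t0, t8}, add states in Sat(send) with every successor in Z. Already a fixed point.
Sat(A[send U AX (send | recv)]) = {t0, t8}
|Sat(A[send U AX (send | recv)])| = |{t0, t8}| = 2.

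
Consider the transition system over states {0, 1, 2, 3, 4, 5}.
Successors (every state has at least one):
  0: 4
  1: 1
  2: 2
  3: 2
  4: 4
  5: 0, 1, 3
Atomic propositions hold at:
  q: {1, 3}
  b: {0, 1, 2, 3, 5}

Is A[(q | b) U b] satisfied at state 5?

Yes

Sat(q | b) = {0, 1, 2, 3, 5}
A[(q | b) U b]: least fixpoint, start Z0 = Sat(b) = {0, 1, 2, 3, 5}, add states in Sat(q | b) with every successor in Z. Already a fixed point.
Sat(A[(q | b) U b]) = {0, 1, 2, 3, 5}
5 ∈ Sat(A[(q | b) U b]) = {0, 1, 2, 3, 5}, so the formula holds at 5.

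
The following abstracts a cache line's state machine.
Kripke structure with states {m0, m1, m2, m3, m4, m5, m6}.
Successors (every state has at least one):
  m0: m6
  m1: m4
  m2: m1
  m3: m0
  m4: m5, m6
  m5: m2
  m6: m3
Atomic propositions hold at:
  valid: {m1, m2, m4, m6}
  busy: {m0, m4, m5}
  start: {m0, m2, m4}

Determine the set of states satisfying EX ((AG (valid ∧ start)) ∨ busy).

Sat(valid ∧ start) = {m2, m4}
AG (valid ∧ start): greatest fixpoint, start Z0 = {m2, m4}, keep only states in Sat with every successor in Z. Z1 = ∅; fixed.
Sat(AG (valid ∧ start)) = ∅
Sat((AG (valid ∧ start)) ∨ busy) = {m0, m4, m5}
Sat(EX ((AG (valid ∧ start)) ∨ busy)) = {s : some successor in {m0, m4, m5}} = {m1, m3, m4}

{m1, m3, m4}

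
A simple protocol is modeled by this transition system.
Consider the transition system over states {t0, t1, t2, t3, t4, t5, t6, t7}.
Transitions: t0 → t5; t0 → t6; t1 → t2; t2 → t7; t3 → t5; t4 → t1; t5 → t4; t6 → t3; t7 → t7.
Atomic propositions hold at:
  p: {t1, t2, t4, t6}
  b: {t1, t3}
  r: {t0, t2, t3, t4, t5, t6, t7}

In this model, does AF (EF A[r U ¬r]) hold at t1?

Sat(¬r) = {t1}
A[r U ¬r]: least fixpoint, start Z0 = Sat(¬r) = {t1}, add states in Sat(r) with every successor in Z. Z1 = {t1, t4}; Z2 = {t1, t4, t5}; Z3 = {t1, t3, t4, t5}; Z4 = {t1, t3, t4, t5, t6}; Z5 = {t0, t1, t3, t4, t5, t6}; fixed.
Sat(A[r U ¬r]) = {t0, t1, t3, t4, t5, t6}
EF A[r U ¬r]: least fixpoint, start Z0 = {t0, t1, t3, t4, t5, t6}, add states with some successor in Z. Already a fixed point.
Sat(EF A[r U ¬r]) = {t0, t1, t3, t4, t5, t6}
AF (EF A[r U ¬r]): least fixpoint, start Z0 = {t0, t1, t3, t4, t5, t6}, add states with every successor in Z. Already a fixed point.
Sat(AF (EF A[r U ¬r])) = {t0, t1, t3, t4, t5, t6}
t1 ∈ Sat(AF (EF A[r U ¬r])) = {t0, t1, t3, t4, t5, t6}, so the formula holds at t1.

Yes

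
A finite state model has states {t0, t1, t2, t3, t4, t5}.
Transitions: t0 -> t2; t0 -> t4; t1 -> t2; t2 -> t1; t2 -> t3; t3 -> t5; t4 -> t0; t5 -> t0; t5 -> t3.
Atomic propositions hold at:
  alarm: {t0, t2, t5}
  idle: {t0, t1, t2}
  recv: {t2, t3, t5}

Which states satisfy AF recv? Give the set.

AF recv: least fixpoint, start Z0 = {t2, t3, t5}, add states with every successor in Z. Z1 = {t1, t2, t3, t5}; fixed.
Sat(AF recv) = {t1, t2, t3, t5}

{t1, t2, t3, t5}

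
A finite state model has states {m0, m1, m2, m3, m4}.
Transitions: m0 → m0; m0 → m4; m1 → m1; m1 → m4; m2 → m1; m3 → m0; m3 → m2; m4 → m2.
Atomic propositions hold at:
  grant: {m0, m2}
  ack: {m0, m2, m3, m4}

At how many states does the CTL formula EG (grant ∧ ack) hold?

1

Sat(grant ∧ ack) = {m0, m2}
EG (grant ∧ ack): greatest fixpoint, start Z0 = {m0, m2}, keep only states in Sat with some successor in Z. Z1 = {m0}; fixed.
Sat(EG (grant ∧ ack)) = {m0}
|Sat(EG (grant ∧ ack))| = |{m0}| = 1.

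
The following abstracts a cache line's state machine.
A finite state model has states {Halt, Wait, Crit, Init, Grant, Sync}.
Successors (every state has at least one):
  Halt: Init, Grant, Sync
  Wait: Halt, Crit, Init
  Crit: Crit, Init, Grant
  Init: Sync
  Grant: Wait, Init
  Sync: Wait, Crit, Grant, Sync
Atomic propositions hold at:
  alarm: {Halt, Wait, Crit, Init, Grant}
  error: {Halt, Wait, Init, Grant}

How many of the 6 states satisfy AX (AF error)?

AF error: least fixpoint, start Z0 = {Halt, Wait, Init, Grant}, add states with every successor in Z. Already a fixed point.
Sat(AF error) = {Halt, Wait, Init, Grant}
Sat(AX (AF error)) = {s : every successor in {Halt, Wait, Init, Grant}} = {Grant}
|Sat(AX (AF error))| = |{Grant}| = 1.

1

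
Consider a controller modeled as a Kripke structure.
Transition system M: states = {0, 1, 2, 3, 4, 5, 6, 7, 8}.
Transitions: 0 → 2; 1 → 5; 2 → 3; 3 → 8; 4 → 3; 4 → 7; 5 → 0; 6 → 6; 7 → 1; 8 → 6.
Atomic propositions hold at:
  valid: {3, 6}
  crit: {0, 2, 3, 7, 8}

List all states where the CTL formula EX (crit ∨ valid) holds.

{0, 2, 3, 4, 5, 6, 8}

Sat(crit ∨ valid) = {0, 2, 3, 6, 7, 8}
Sat(EX (crit ∨ valid)) = {s : some successor in {0, 2, 3, 6, 7, 8}} = {0, 2, 3, 4, 5, 6, 8}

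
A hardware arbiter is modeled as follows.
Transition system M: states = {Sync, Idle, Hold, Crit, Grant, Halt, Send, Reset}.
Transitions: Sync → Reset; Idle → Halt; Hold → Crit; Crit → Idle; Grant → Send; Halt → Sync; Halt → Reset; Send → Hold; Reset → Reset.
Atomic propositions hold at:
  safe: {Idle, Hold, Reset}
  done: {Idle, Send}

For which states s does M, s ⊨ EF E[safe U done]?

{Idle, Hold, Crit, Grant, Send}

E[safe U done]: least fixpoint, start Z0 = Sat(done) = {Idle, Send}, add states in Sat(safe) with some successor in Z. Already a fixed point.
Sat(E[safe U done]) = {Idle, Send}
EF E[safe U done]: least fixpoint, start Z0 = {Idle, Send}, add states with some successor in Z. Z1 = {Idle, Crit, Grant, Send}; Z2 = {Idle, Hold, Crit, Grant, Send}; fixed.
Sat(EF E[safe U done]) = {Idle, Hold, Crit, Grant, Send}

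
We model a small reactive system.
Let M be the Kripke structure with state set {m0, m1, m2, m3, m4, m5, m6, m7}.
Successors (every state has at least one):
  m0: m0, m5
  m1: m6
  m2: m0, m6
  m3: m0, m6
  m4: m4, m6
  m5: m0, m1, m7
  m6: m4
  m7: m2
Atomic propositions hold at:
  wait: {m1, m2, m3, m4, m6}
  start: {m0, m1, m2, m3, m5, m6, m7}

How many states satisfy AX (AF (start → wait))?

4

Sat(start → wait) = {m1, m2, m3, m4, m6}
AF (start → wait): least fixpoint, start Z0 = {m1, m2, m3, m4, m6}, add states with every successor in Z. Z1 = {m1, m2, m3, m4, m6, m7}; fixed.
Sat(AF (start → wait)) = {m1, m2, m3, m4, m6, m7}
Sat(AX (AF (start → wait))) = {s : every successor in {m1, m2, m3, m4, m6, m7}} = {m1, m4, m6, m7}
|Sat(AX (AF (start → wait)))| = |{m1, m4, m6, m7}| = 4.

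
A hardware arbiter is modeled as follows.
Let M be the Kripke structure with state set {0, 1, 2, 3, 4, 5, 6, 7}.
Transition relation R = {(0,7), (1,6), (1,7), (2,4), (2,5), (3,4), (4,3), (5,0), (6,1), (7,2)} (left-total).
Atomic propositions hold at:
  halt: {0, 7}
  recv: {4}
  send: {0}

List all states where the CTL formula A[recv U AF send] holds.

{0, 5}

AF send: least fixpoint, start Z0 = {0}, add states with every successor in Z. Z1 = {0, 5}; fixed.
Sat(AF send) = {0, 5}
A[recv U AF send]: least fixpoint, start Z0 = Sat(AF send) = {0, 5}, add states in Sat(recv) with every successor in Z. Already a fixed point.
Sat(A[recv U AF send]) = {0, 5}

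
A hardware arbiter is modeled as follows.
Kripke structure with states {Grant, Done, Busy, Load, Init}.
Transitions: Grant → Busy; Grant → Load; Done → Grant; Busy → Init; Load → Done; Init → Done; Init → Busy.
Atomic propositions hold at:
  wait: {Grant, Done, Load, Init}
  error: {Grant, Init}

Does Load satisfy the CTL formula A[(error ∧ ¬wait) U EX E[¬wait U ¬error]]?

Yes

Sat(¬wait) = {Busy}
Sat(error ∧ ¬wait) = ∅
Sat(¬error) = {Done, Busy, Load}
E[¬wait U ¬error]: least fixpoint, start Z0 = Sat(¬error) = {Done, Busy, Load}, add states in Sat(¬wait) with some successor in Z. Already a fixed point.
Sat(E[¬wait U ¬error]) = {Done, Busy, Load}
Sat(EX E[¬wait U ¬error]) = {s : some successor in {Done, Busy, Load}} = {Grant, Load, Init}
A[(error ∧ ¬wait) U EX E[¬wait U ¬error]]: least fixpoint, start Z0 = Sat(EX E[¬wait U ¬error]) = {Grant, Load, Init}, add states in Sat(error ∧ ¬wait) with every successor in Z. Already a fixed point.
Sat(A[(error ∧ ¬wait) U EX E[¬wait U ¬error]]) = {Grant, Load, Init}
Load ∈ Sat(A[(error ∧ ¬wait) U EX E[¬wait U ¬error]]) = {Grant, Load, Init}, so the formula holds at Load.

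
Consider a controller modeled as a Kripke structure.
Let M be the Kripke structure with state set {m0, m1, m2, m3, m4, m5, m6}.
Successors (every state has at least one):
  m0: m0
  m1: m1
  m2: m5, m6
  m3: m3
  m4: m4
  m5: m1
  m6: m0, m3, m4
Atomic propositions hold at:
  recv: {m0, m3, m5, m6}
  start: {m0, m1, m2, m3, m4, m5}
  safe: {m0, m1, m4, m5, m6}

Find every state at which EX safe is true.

Sat(EX safe) = {s : some successor in {m0, m1, m4, m5, m6}} = {m0, m1, m2, m4, m5, m6}

{m0, m1, m2, m4, m5, m6}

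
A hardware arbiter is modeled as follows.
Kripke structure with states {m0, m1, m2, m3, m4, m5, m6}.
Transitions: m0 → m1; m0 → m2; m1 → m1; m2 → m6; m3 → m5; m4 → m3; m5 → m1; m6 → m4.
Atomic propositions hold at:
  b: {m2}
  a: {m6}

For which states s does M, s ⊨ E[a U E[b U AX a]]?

Sat(AX a) = {s : every successor in {m6}} = {m2}
E[b U AX a]: least fixpoint, start Z0 = Sat(AX a) = {m2}, add states in Sat(b) with some successor in Z. Already a fixed point.
Sat(E[b U AX a]) = {m2}
E[a U E[b U AX a]]: least fixpoint, start Z0 = Sat(E[b U AX a]) = {m2}, add states in Sat(a) with some successor in Z. Already a fixed point.
Sat(E[a U E[b U AX a]]) = {m2}

{m2}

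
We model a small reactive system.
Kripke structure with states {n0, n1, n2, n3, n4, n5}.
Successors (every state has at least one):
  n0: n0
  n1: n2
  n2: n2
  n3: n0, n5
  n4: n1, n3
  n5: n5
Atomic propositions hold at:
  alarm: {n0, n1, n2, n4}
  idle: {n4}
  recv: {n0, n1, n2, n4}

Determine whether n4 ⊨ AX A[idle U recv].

No

A[idle U recv]: least fixpoint, start Z0 = Sat(recv) = {n0, n1, n2, n4}, add states in Sat(idle) with every successor in Z. Already a fixed point.
Sat(A[idle U recv]) = {n0, n1, n2, n4}
Sat(AX A[idle U recv]) = {s : every successor in {n0, n1, n2, n4}} = {n0, n1, n2}
n4 ∉ Sat(AX A[idle U recv]) = {n0, n1, n2}, so the formula does not hold at n4.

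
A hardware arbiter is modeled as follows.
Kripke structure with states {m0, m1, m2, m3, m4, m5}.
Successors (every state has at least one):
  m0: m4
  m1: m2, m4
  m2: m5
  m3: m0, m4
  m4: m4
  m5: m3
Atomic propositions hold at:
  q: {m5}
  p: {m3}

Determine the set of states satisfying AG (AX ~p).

Sat(~p) = {m0, m1, m2, m4, m5}
Sat(AX ~p) = {s : every successor in {m0, m1, m2, m4, m5}} = {m0, m1, m2, m3, m4}
AG (AX ~p): greatest fixpoint, start Z0 = {m0, m1, m2, m3, m4}, keep only states in Sat with every successor in Z. Z1 = {m0, m1, m3, m4}; Z2 = {m0, m3, m4}; fixed.
Sat(AG (AX ~p)) = {m0, m3, m4}

{m0, m3, m4}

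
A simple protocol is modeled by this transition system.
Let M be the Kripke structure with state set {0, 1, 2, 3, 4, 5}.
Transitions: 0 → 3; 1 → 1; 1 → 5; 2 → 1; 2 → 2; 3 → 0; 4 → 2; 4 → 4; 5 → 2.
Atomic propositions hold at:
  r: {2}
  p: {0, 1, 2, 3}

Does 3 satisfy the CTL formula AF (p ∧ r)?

No

Sat(p ∧ r) = {2}
AF (p ∧ r): least fixpoint, start Z0 = {2}, add states with every successor in Z. Z1 = {2, 5}; fixed.
Sat(AF (p ∧ r)) = {2, 5}
3 ∉ Sat(AF (p ∧ r)) = {2, 5}, so the formula does not hold at 3.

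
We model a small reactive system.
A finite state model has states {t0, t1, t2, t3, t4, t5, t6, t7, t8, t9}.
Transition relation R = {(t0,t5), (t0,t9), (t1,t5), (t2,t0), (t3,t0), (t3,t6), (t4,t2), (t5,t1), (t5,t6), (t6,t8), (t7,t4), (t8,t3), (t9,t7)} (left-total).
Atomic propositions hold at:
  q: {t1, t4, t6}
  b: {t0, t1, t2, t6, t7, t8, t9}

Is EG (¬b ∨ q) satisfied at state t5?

Sat(¬b) = {t3, t4, t5}
Sat(¬b ∨ q) = {t1, t3, t4, t5, t6}
EG (¬b ∨ q): greatest fixpoint, start Z0 = {t1, t3, t4, t5, t6}, keep only states in Sat with some successor in Z. Z1 = {t1, t3, t5}; Z2 = {t1, t5}; fixed.
Sat(EG (¬b ∨ q)) = {t1, t5}
t5 ∈ Sat(EG (¬b ∨ q)) = {t1, t5}, so the formula holds at t5.

Yes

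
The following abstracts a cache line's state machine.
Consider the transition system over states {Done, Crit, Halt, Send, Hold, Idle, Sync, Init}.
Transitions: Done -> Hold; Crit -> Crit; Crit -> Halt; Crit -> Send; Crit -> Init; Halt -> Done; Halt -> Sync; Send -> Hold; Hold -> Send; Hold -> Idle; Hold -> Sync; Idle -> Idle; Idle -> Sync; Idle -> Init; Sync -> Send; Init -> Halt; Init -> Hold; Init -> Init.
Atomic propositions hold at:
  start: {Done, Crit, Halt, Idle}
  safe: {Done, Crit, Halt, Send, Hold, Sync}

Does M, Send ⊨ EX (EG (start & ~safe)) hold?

No

Sat(~safe) = {Idle, Init}
Sat(start & ~safe) = {Idle}
EG (start & ~safe): greatest fixpoint, start Z0 = {Idle}, keep only states in Sat with some successor in Z. Already a fixed point.
Sat(EG (start & ~safe)) = {Idle}
Sat(EX (EG (start & ~safe))) = {s : some successor in {Idle}} = {Hold, Idle}
Send ∉ Sat(EX (EG (start & ~safe))) = {Hold, Idle}, so the formula does not hold at Send.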